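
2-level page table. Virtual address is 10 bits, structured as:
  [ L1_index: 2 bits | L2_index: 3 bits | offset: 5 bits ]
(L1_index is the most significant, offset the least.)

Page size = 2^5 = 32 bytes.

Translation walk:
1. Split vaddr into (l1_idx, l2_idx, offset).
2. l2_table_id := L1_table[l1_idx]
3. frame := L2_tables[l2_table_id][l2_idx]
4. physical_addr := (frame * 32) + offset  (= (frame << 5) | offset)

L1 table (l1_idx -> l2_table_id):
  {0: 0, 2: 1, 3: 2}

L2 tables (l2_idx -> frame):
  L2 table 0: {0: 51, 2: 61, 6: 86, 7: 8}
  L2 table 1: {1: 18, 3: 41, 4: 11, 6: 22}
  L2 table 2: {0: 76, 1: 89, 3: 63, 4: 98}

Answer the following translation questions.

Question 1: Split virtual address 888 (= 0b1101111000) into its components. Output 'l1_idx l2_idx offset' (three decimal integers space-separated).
Answer: 3 3 24

Derivation:
vaddr = 888 = 0b1101111000
  top 2 bits -> l1_idx = 3
  next 3 bits -> l2_idx = 3
  bottom 5 bits -> offset = 24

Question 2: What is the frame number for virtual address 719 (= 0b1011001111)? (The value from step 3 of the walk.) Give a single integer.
Answer: 22

Derivation:
vaddr = 719: l1_idx=2, l2_idx=6
L1[2] = 1; L2[1][6] = 22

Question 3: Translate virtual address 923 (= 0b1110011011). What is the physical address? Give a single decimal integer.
Answer: 3163

Derivation:
vaddr = 923 = 0b1110011011
Split: l1_idx=3, l2_idx=4, offset=27
L1[3] = 2
L2[2][4] = 98
paddr = 98 * 32 + 27 = 3163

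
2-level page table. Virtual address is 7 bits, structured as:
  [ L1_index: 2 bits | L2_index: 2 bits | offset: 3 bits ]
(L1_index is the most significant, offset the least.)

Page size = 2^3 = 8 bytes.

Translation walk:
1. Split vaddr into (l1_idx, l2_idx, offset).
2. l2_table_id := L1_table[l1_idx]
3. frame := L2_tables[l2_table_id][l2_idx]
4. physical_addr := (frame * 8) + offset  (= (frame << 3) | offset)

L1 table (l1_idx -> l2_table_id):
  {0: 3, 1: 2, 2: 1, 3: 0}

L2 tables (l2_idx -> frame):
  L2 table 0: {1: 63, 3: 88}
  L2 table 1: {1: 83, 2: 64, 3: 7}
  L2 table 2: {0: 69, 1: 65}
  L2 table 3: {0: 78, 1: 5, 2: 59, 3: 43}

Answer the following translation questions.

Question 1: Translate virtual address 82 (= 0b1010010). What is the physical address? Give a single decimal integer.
Answer: 514

Derivation:
vaddr = 82 = 0b1010010
Split: l1_idx=2, l2_idx=2, offset=2
L1[2] = 1
L2[1][2] = 64
paddr = 64 * 8 + 2 = 514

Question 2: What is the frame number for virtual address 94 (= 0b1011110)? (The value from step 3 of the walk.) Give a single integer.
vaddr = 94: l1_idx=2, l2_idx=3
L1[2] = 1; L2[1][3] = 7

Answer: 7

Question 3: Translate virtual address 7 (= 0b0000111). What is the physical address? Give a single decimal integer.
Answer: 631

Derivation:
vaddr = 7 = 0b0000111
Split: l1_idx=0, l2_idx=0, offset=7
L1[0] = 3
L2[3][0] = 78
paddr = 78 * 8 + 7 = 631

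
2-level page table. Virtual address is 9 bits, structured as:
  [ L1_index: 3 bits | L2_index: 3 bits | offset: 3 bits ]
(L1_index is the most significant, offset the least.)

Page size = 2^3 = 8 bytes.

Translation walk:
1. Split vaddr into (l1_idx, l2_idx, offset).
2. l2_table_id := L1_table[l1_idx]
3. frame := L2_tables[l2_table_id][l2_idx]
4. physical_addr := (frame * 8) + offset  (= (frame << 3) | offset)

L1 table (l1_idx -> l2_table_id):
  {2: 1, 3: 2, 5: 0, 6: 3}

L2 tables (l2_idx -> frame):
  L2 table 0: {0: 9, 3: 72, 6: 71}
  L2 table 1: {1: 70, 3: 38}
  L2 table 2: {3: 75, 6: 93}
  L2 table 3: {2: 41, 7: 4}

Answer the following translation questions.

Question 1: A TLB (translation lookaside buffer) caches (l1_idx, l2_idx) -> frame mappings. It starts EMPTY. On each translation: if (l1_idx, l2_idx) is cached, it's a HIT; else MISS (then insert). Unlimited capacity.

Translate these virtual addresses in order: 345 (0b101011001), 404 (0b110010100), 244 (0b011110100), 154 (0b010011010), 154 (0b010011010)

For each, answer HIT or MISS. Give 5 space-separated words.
vaddr=345: (5,3) not in TLB -> MISS, insert
vaddr=404: (6,2) not in TLB -> MISS, insert
vaddr=244: (3,6) not in TLB -> MISS, insert
vaddr=154: (2,3) not in TLB -> MISS, insert
vaddr=154: (2,3) in TLB -> HIT

Answer: MISS MISS MISS MISS HIT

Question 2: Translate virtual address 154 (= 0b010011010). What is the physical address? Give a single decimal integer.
vaddr = 154 = 0b010011010
Split: l1_idx=2, l2_idx=3, offset=2
L1[2] = 1
L2[1][3] = 38
paddr = 38 * 8 + 2 = 306

Answer: 306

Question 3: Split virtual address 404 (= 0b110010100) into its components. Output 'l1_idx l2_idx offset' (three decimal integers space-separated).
vaddr = 404 = 0b110010100
  top 3 bits -> l1_idx = 6
  next 3 bits -> l2_idx = 2
  bottom 3 bits -> offset = 4

Answer: 6 2 4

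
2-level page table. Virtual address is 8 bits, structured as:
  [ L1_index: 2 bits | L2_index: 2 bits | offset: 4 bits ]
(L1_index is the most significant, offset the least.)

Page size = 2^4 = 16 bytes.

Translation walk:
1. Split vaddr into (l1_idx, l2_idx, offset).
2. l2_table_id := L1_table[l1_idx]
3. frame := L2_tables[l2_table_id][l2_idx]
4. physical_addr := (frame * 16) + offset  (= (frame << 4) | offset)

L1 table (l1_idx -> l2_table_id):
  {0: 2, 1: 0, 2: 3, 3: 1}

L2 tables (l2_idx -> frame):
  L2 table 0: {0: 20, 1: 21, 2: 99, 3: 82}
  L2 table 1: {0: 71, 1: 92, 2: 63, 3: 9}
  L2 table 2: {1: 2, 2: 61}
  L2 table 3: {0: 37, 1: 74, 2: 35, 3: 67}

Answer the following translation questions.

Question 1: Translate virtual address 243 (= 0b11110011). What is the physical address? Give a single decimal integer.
vaddr = 243 = 0b11110011
Split: l1_idx=3, l2_idx=3, offset=3
L1[3] = 1
L2[1][3] = 9
paddr = 9 * 16 + 3 = 147

Answer: 147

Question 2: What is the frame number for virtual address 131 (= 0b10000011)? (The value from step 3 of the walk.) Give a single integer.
vaddr = 131: l1_idx=2, l2_idx=0
L1[2] = 3; L2[3][0] = 37

Answer: 37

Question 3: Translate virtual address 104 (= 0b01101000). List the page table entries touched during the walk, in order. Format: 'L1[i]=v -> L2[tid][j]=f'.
vaddr = 104 = 0b01101000
Split: l1_idx=1, l2_idx=2, offset=8

Answer: L1[1]=0 -> L2[0][2]=99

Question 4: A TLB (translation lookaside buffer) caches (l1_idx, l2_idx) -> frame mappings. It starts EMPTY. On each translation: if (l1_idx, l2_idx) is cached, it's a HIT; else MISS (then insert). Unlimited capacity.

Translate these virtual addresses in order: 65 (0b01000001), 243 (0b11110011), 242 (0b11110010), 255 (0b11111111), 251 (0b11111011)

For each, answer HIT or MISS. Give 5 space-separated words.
vaddr=65: (1,0) not in TLB -> MISS, insert
vaddr=243: (3,3) not in TLB -> MISS, insert
vaddr=242: (3,3) in TLB -> HIT
vaddr=255: (3,3) in TLB -> HIT
vaddr=251: (3,3) in TLB -> HIT

Answer: MISS MISS HIT HIT HIT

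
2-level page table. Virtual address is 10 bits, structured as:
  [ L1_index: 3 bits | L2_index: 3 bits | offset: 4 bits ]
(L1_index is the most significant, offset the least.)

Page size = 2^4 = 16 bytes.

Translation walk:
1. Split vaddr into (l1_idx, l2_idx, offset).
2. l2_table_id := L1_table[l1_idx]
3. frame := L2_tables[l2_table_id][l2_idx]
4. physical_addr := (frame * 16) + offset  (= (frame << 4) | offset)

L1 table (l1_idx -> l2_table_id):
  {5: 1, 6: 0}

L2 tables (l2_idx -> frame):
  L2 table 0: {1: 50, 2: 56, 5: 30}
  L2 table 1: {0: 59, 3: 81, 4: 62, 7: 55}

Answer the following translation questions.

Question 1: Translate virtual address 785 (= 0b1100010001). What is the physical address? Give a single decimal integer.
vaddr = 785 = 0b1100010001
Split: l1_idx=6, l2_idx=1, offset=1
L1[6] = 0
L2[0][1] = 50
paddr = 50 * 16 + 1 = 801

Answer: 801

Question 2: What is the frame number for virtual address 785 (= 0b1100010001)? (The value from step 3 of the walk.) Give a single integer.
vaddr = 785: l1_idx=6, l2_idx=1
L1[6] = 0; L2[0][1] = 50

Answer: 50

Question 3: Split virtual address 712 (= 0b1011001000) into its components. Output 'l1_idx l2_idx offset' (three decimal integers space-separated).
vaddr = 712 = 0b1011001000
  top 3 bits -> l1_idx = 5
  next 3 bits -> l2_idx = 4
  bottom 4 bits -> offset = 8

Answer: 5 4 8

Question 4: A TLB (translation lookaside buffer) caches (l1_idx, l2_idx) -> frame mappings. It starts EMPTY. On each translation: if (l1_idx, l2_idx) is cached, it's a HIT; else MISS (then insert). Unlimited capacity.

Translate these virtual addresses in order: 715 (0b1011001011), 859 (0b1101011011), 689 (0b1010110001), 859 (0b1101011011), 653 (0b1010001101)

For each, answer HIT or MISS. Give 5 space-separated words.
vaddr=715: (5,4) not in TLB -> MISS, insert
vaddr=859: (6,5) not in TLB -> MISS, insert
vaddr=689: (5,3) not in TLB -> MISS, insert
vaddr=859: (6,5) in TLB -> HIT
vaddr=653: (5,0) not in TLB -> MISS, insert

Answer: MISS MISS MISS HIT MISS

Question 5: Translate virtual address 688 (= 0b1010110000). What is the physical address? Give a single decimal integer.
Answer: 1296

Derivation:
vaddr = 688 = 0b1010110000
Split: l1_idx=5, l2_idx=3, offset=0
L1[5] = 1
L2[1][3] = 81
paddr = 81 * 16 + 0 = 1296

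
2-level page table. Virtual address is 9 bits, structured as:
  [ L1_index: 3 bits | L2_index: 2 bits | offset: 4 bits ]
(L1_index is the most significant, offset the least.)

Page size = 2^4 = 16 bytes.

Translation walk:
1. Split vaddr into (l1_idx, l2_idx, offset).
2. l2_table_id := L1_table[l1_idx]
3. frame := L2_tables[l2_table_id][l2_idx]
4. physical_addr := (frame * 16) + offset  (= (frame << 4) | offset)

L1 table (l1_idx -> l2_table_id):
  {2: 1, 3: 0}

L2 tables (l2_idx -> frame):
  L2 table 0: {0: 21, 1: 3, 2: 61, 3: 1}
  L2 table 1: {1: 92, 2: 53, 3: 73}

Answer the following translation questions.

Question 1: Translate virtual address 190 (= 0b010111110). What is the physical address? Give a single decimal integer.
vaddr = 190 = 0b010111110
Split: l1_idx=2, l2_idx=3, offset=14
L1[2] = 1
L2[1][3] = 73
paddr = 73 * 16 + 14 = 1182

Answer: 1182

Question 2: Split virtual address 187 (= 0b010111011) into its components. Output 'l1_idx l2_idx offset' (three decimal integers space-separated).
Answer: 2 3 11

Derivation:
vaddr = 187 = 0b010111011
  top 3 bits -> l1_idx = 2
  next 2 bits -> l2_idx = 3
  bottom 4 bits -> offset = 11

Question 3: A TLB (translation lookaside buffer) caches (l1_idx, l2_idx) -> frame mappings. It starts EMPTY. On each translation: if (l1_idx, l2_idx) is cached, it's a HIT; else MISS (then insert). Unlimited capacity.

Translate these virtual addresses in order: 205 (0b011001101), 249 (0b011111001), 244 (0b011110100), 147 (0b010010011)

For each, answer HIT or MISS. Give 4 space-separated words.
Answer: MISS MISS HIT MISS

Derivation:
vaddr=205: (3,0) not in TLB -> MISS, insert
vaddr=249: (3,3) not in TLB -> MISS, insert
vaddr=244: (3,3) in TLB -> HIT
vaddr=147: (2,1) not in TLB -> MISS, insert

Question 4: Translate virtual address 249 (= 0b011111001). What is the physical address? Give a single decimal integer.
Answer: 25

Derivation:
vaddr = 249 = 0b011111001
Split: l1_idx=3, l2_idx=3, offset=9
L1[3] = 0
L2[0][3] = 1
paddr = 1 * 16 + 9 = 25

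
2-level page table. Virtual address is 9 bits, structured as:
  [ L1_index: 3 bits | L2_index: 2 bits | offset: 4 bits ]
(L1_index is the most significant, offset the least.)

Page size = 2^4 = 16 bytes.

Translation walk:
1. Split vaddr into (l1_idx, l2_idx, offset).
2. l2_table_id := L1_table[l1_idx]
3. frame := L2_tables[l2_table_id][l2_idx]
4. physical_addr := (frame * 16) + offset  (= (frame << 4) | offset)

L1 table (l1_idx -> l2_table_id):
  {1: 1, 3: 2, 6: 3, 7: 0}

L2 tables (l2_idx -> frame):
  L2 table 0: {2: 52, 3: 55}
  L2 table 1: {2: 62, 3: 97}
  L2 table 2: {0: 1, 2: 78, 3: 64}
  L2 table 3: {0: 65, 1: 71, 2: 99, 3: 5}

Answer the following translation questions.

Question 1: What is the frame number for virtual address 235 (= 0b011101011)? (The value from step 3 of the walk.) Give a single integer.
Answer: 78

Derivation:
vaddr = 235: l1_idx=3, l2_idx=2
L1[3] = 2; L2[2][2] = 78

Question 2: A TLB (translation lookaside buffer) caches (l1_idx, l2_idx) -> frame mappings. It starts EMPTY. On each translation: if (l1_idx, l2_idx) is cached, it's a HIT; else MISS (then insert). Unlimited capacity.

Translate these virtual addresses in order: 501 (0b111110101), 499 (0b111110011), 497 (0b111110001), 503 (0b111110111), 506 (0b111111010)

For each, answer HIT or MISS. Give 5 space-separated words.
vaddr=501: (7,3) not in TLB -> MISS, insert
vaddr=499: (7,3) in TLB -> HIT
vaddr=497: (7,3) in TLB -> HIT
vaddr=503: (7,3) in TLB -> HIT
vaddr=506: (7,3) in TLB -> HIT

Answer: MISS HIT HIT HIT HIT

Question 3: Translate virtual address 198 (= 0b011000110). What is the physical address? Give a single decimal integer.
Answer: 22

Derivation:
vaddr = 198 = 0b011000110
Split: l1_idx=3, l2_idx=0, offset=6
L1[3] = 2
L2[2][0] = 1
paddr = 1 * 16 + 6 = 22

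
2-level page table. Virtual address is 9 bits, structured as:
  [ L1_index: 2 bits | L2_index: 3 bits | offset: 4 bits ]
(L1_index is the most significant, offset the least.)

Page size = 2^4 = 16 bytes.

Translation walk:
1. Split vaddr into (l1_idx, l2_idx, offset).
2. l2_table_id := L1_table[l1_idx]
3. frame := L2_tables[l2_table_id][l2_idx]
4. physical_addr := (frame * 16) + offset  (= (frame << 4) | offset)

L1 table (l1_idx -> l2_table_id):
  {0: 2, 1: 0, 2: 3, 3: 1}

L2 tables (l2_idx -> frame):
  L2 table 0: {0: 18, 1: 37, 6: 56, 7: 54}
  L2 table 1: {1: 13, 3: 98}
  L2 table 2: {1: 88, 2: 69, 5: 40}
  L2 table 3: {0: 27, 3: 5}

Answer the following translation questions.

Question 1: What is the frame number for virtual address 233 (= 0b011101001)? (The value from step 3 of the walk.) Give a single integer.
Answer: 56

Derivation:
vaddr = 233: l1_idx=1, l2_idx=6
L1[1] = 0; L2[0][6] = 56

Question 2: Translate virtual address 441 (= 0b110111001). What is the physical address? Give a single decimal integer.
Answer: 1577

Derivation:
vaddr = 441 = 0b110111001
Split: l1_idx=3, l2_idx=3, offset=9
L1[3] = 1
L2[1][3] = 98
paddr = 98 * 16 + 9 = 1577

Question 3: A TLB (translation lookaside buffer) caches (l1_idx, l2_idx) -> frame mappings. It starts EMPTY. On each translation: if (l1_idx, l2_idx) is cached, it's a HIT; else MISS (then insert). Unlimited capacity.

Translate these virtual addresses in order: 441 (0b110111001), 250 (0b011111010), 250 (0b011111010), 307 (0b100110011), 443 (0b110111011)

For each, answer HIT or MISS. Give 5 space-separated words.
vaddr=441: (3,3) not in TLB -> MISS, insert
vaddr=250: (1,7) not in TLB -> MISS, insert
vaddr=250: (1,7) in TLB -> HIT
vaddr=307: (2,3) not in TLB -> MISS, insert
vaddr=443: (3,3) in TLB -> HIT

Answer: MISS MISS HIT MISS HIT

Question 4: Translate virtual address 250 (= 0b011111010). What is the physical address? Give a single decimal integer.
Answer: 874

Derivation:
vaddr = 250 = 0b011111010
Split: l1_idx=1, l2_idx=7, offset=10
L1[1] = 0
L2[0][7] = 54
paddr = 54 * 16 + 10 = 874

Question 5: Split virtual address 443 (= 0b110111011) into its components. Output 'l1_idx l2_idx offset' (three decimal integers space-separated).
vaddr = 443 = 0b110111011
  top 2 bits -> l1_idx = 3
  next 3 bits -> l2_idx = 3
  bottom 4 bits -> offset = 11

Answer: 3 3 11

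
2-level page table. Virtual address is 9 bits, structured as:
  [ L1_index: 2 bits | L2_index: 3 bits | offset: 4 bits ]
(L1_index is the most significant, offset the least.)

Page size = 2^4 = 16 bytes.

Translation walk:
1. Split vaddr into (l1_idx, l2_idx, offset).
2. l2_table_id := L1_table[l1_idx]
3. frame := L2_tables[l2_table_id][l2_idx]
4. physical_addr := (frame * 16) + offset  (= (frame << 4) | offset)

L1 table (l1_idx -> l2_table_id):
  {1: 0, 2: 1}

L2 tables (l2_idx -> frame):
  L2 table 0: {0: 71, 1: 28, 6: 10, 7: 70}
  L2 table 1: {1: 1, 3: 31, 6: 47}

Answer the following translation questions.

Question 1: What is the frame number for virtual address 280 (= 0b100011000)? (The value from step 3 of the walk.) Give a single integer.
vaddr = 280: l1_idx=2, l2_idx=1
L1[2] = 1; L2[1][1] = 1

Answer: 1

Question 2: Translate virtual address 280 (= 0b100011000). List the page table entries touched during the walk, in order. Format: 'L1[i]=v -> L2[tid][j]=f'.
Answer: L1[2]=1 -> L2[1][1]=1

Derivation:
vaddr = 280 = 0b100011000
Split: l1_idx=2, l2_idx=1, offset=8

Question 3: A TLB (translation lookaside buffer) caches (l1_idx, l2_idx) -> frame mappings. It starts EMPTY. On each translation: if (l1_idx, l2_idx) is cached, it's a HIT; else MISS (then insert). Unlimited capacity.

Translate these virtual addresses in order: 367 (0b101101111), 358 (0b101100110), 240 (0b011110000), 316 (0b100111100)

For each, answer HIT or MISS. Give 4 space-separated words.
Answer: MISS HIT MISS MISS

Derivation:
vaddr=367: (2,6) not in TLB -> MISS, insert
vaddr=358: (2,6) in TLB -> HIT
vaddr=240: (1,7) not in TLB -> MISS, insert
vaddr=316: (2,3) not in TLB -> MISS, insert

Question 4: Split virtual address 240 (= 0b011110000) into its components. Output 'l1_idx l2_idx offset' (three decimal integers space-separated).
vaddr = 240 = 0b011110000
  top 2 bits -> l1_idx = 1
  next 3 bits -> l2_idx = 7
  bottom 4 bits -> offset = 0

Answer: 1 7 0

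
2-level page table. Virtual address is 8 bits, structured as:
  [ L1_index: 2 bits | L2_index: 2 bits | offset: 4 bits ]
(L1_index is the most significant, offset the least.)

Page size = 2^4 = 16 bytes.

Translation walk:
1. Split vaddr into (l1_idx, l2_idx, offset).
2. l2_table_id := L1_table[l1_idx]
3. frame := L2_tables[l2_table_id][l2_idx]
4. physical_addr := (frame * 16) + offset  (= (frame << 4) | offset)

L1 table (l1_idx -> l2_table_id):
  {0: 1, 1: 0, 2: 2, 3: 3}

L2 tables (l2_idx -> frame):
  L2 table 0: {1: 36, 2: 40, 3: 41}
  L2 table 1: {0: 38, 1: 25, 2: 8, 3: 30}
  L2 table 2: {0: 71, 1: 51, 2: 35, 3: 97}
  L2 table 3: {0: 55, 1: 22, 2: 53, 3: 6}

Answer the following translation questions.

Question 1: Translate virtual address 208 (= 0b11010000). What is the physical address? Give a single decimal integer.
Answer: 352

Derivation:
vaddr = 208 = 0b11010000
Split: l1_idx=3, l2_idx=1, offset=0
L1[3] = 3
L2[3][1] = 22
paddr = 22 * 16 + 0 = 352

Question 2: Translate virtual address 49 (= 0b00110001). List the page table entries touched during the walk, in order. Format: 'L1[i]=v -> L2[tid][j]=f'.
vaddr = 49 = 0b00110001
Split: l1_idx=0, l2_idx=3, offset=1

Answer: L1[0]=1 -> L2[1][3]=30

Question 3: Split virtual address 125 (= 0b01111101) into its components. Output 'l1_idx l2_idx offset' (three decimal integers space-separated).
vaddr = 125 = 0b01111101
  top 2 bits -> l1_idx = 1
  next 2 bits -> l2_idx = 3
  bottom 4 bits -> offset = 13

Answer: 1 3 13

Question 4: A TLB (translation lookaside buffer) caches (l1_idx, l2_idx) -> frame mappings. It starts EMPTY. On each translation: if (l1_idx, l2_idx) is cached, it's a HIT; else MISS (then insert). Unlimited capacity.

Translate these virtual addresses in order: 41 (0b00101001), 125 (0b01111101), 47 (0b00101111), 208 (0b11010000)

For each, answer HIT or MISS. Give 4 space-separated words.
vaddr=41: (0,2) not in TLB -> MISS, insert
vaddr=125: (1,3) not in TLB -> MISS, insert
vaddr=47: (0,2) in TLB -> HIT
vaddr=208: (3,1) not in TLB -> MISS, insert

Answer: MISS MISS HIT MISS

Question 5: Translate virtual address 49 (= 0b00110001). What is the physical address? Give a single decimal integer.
vaddr = 49 = 0b00110001
Split: l1_idx=0, l2_idx=3, offset=1
L1[0] = 1
L2[1][3] = 30
paddr = 30 * 16 + 1 = 481

Answer: 481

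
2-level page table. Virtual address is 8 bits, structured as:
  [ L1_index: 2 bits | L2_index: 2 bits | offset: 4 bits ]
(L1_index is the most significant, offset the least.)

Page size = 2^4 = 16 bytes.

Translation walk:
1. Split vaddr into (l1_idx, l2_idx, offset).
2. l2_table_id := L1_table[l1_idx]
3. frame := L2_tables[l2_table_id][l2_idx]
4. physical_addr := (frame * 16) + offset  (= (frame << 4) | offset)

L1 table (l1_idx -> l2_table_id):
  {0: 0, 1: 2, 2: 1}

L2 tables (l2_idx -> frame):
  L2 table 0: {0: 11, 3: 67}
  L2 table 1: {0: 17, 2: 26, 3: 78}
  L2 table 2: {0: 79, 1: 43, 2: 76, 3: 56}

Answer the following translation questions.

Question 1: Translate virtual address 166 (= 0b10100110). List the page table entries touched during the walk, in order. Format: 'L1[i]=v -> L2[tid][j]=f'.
vaddr = 166 = 0b10100110
Split: l1_idx=2, l2_idx=2, offset=6

Answer: L1[2]=1 -> L2[1][2]=26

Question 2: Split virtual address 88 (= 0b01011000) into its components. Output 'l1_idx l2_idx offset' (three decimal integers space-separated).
vaddr = 88 = 0b01011000
  top 2 bits -> l1_idx = 1
  next 2 bits -> l2_idx = 1
  bottom 4 bits -> offset = 8

Answer: 1 1 8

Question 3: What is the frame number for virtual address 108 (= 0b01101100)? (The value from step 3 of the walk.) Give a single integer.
vaddr = 108: l1_idx=1, l2_idx=2
L1[1] = 2; L2[2][2] = 76

Answer: 76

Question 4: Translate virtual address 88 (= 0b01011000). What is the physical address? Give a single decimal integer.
Answer: 696

Derivation:
vaddr = 88 = 0b01011000
Split: l1_idx=1, l2_idx=1, offset=8
L1[1] = 2
L2[2][1] = 43
paddr = 43 * 16 + 8 = 696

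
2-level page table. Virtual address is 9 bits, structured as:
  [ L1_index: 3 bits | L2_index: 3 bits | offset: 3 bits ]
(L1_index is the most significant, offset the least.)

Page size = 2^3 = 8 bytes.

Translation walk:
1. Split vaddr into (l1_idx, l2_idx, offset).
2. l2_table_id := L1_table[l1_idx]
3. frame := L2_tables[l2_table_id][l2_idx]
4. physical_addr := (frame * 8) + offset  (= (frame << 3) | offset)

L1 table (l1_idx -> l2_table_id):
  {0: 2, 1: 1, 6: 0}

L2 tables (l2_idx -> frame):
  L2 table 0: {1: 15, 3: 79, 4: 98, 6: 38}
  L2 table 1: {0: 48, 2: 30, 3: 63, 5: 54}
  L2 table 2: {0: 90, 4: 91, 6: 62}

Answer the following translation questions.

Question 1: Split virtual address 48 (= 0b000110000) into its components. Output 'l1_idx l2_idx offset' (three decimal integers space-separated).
Answer: 0 6 0

Derivation:
vaddr = 48 = 0b000110000
  top 3 bits -> l1_idx = 0
  next 3 bits -> l2_idx = 6
  bottom 3 bits -> offset = 0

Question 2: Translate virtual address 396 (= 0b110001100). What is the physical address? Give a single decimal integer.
Answer: 124

Derivation:
vaddr = 396 = 0b110001100
Split: l1_idx=6, l2_idx=1, offset=4
L1[6] = 0
L2[0][1] = 15
paddr = 15 * 8 + 4 = 124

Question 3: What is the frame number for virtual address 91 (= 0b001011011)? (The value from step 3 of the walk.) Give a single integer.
Answer: 63

Derivation:
vaddr = 91: l1_idx=1, l2_idx=3
L1[1] = 1; L2[1][3] = 63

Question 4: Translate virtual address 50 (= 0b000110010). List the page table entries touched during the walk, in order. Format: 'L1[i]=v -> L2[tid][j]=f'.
vaddr = 50 = 0b000110010
Split: l1_idx=0, l2_idx=6, offset=2

Answer: L1[0]=2 -> L2[2][6]=62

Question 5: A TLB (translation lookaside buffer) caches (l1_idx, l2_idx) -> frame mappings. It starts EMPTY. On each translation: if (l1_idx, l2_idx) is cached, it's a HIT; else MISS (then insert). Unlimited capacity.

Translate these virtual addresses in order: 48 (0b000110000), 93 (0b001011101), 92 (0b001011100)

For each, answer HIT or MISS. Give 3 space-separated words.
vaddr=48: (0,6) not in TLB -> MISS, insert
vaddr=93: (1,3) not in TLB -> MISS, insert
vaddr=92: (1,3) in TLB -> HIT

Answer: MISS MISS HIT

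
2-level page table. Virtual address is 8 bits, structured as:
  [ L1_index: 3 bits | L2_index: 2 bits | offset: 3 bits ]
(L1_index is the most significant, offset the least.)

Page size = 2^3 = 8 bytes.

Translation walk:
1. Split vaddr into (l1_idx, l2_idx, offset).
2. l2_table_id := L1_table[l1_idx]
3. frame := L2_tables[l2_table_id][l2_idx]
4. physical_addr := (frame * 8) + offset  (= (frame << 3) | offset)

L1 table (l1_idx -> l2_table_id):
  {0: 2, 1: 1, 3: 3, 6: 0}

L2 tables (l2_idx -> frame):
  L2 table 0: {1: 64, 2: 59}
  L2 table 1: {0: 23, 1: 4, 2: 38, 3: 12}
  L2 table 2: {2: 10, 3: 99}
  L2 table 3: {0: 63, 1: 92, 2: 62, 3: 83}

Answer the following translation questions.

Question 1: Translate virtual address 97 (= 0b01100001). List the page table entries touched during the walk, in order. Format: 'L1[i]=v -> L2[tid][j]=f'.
Answer: L1[3]=3 -> L2[3][0]=63

Derivation:
vaddr = 97 = 0b01100001
Split: l1_idx=3, l2_idx=0, offset=1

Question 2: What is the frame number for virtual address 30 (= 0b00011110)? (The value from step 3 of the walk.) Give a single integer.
Answer: 99

Derivation:
vaddr = 30: l1_idx=0, l2_idx=3
L1[0] = 2; L2[2][3] = 99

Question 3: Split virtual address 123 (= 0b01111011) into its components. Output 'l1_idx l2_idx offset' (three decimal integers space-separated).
vaddr = 123 = 0b01111011
  top 3 bits -> l1_idx = 3
  next 2 bits -> l2_idx = 3
  bottom 3 bits -> offset = 3

Answer: 3 3 3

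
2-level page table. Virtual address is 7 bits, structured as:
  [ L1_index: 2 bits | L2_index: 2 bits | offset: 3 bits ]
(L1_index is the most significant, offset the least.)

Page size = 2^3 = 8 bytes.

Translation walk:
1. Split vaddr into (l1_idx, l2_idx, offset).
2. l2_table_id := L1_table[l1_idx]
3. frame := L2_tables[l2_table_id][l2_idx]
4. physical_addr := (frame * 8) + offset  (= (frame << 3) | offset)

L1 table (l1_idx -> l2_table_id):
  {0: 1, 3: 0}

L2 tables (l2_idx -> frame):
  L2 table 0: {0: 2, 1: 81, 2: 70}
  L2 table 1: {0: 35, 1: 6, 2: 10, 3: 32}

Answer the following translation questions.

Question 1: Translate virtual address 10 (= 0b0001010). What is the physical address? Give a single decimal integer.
vaddr = 10 = 0b0001010
Split: l1_idx=0, l2_idx=1, offset=2
L1[0] = 1
L2[1][1] = 6
paddr = 6 * 8 + 2 = 50

Answer: 50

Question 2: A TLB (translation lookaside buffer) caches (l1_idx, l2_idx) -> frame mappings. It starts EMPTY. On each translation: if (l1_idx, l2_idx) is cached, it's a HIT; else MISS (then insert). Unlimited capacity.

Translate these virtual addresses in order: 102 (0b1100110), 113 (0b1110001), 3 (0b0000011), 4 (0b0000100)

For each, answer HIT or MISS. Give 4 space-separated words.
vaddr=102: (3,0) not in TLB -> MISS, insert
vaddr=113: (3,2) not in TLB -> MISS, insert
vaddr=3: (0,0) not in TLB -> MISS, insert
vaddr=4: (0,0) in TLB -> HIT

Answer: MISS MISS MISS HIT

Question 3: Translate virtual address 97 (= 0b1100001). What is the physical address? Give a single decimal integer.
Answer: 17

Derivation:
vaddr = 97 = 0b1100001
Split: l1_idx=3, l2_idx=0, offset=1
L1[3] = 0
L2[0][0] = 2
paddr = 2 * 8 + 1 = 17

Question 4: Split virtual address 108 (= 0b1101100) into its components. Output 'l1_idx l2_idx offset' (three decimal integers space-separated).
Answer: 3 1 4

Derivation:
vaddr = 108 = 0b1101100
  top 2 bits -> l1_idx = 3
  next 2 bits -> l2_idx = 1
  bottom 3 bits -> offset = 4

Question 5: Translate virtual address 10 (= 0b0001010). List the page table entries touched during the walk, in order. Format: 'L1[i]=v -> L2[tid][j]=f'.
vaddr = 10 = 0b0001010
Split: l1_idx=0, l2_idx=1, offset=2

Answer: L1[0]=1 -> L2[1][1]=6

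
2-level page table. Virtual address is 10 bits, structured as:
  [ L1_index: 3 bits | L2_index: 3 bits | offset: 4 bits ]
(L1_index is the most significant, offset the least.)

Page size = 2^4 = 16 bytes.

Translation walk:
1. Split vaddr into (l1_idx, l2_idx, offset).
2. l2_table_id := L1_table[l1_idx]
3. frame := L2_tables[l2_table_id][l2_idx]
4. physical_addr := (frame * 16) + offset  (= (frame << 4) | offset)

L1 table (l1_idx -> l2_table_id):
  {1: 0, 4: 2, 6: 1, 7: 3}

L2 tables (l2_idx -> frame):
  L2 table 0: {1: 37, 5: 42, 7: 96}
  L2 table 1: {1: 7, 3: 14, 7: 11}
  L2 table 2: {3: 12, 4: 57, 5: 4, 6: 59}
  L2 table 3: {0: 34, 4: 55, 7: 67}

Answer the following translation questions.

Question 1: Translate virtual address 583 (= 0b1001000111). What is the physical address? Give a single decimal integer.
vaddr = 583 = 0b1001000111
Split: l1_idx=4, l2_idx=4, offset=7
L1[4] = 2
L2[2][4] = 57
paddr = 57 * 16 + 7 = 919

Answer: 919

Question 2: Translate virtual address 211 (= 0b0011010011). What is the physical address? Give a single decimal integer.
vaddr = 211 = 0b0011010011
Split: l1_idx=1, l2_idx=5, offset=3
L1[1] = 0
L2[0][5] = 42
paddr = 42 * 16 + 3 = 675

Answer: 675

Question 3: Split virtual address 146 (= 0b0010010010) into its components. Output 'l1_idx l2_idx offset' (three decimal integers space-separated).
vaddr = 146 = 0b0010010010
  top 3 bits -> l1_idx = 1
  next 3 bits -> l2_idx = 1
  bottom 4 bits -> offset = 2

Answer: 1 1 2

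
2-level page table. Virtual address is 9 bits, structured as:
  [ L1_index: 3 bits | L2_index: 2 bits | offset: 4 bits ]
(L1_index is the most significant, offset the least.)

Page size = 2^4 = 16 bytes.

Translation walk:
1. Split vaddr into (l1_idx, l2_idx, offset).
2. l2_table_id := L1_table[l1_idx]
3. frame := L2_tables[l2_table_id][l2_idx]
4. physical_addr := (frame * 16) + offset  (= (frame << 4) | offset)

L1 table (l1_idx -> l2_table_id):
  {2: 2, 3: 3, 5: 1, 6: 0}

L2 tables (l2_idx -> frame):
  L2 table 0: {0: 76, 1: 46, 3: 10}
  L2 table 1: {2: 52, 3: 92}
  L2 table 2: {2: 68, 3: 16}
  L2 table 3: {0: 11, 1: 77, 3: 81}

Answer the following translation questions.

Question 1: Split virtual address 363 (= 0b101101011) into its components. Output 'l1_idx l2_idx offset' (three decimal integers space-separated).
vaddr = 363 = 0b101101011
  top 3 bits -> l1_idx = 5
  next 2 bits -> l2_idx = 2
  bottom 4 bits -> offset = 11

Answer: 5 2 11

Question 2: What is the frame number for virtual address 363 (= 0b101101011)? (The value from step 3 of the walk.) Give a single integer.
Answer: 52

Derivation:
vaddr = 363: l1_idx=5, l2_idx=2
L1[5] = 1; L2[1][2] = 52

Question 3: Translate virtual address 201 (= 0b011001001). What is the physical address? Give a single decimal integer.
Answer: 185

Derivation:
vaddr = 201 = 0b011001001
Split: l1_idx=3, l2_idx=0, offset=9
L1[3] = 3
L2[3][0] = 11
paddr = 11 * 16 + 9 = 185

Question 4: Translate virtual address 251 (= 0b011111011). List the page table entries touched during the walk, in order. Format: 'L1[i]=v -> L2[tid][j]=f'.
Answer: L1[3]=3 -> L2[3][3]=81

Derivation:
vaddr = 251 = 0b011111011
Split: l1_idx=3, l2_idx=3, offset=11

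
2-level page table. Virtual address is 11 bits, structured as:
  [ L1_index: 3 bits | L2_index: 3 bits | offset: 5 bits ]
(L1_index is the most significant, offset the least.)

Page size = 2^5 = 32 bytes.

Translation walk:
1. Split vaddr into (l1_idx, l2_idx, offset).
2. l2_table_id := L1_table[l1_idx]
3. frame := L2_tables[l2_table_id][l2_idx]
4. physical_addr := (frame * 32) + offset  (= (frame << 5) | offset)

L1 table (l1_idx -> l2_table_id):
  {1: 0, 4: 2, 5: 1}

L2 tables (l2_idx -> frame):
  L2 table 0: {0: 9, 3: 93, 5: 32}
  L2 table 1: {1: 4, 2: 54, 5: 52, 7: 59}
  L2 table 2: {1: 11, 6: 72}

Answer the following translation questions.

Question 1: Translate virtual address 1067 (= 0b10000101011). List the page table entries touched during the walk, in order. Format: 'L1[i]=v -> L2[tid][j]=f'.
Answer: L1[4]=2 -> L2[2][1]=11

Derivation:
vaddr = 1067 = 0b10000101011
Split: l1_idx=4, l2_idx=1, offset=11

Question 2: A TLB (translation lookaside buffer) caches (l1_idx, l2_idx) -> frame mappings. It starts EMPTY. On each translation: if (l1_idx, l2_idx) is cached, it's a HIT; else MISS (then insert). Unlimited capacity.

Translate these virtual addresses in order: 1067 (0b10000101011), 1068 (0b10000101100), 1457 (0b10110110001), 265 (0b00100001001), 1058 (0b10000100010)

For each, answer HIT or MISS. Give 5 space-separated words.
vaddr=1067: (4,1) not in TLB -> MISS, insert
vaddr=1068: (4,1) in TLB -> HIT
vaddr=1457: (5,5) not in TLB -> MISS, insert
vaddr=265: (1,0) not in TLB -> MISS, insert
vaddr=1058: (4,1) in TLB -> HIT

Answer: MISS HIT MISS MISS HIT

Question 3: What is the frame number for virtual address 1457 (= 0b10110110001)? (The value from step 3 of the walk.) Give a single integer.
vaddr = 1457: l1_idx=5, l2_idx=5
L1[5] = 1; L2[1][5] = 52

Answer: 52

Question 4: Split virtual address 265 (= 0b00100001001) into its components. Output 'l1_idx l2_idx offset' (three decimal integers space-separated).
vaddr = 265 = 0b00100001001
  top 3 bits -> l1_idx = 1
  next 3 bits -> l2_idx = 0
  bottom 5 bits -> offset = 9

Answer: 1 0 9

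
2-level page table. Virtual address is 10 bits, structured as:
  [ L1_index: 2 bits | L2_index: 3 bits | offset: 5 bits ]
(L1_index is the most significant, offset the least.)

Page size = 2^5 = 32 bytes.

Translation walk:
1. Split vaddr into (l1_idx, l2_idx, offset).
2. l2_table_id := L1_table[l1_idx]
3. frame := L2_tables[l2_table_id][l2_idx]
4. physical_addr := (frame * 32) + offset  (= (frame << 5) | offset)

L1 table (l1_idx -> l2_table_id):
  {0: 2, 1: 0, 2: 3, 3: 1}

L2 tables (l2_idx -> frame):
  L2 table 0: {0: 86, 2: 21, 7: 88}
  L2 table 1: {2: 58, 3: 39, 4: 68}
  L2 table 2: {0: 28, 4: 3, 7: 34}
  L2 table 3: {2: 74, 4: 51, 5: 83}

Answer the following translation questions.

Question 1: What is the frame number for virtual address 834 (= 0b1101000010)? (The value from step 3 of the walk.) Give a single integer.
Answer: 58

Derivation:
vaddr = 834: l1_idx=3, l2_idx=2
L1[3] = 1; L2[1][2] = 58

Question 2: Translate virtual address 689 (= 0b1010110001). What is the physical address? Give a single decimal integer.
Answer: 2673

Derivation:
vaddr = 689 = 0b1010110001
Split: l1_idx=2, l2_idx=5, offset=17
L1[2] = 3
L2[3][5] = 83
paddr = 83 * 32 + 17 = 2673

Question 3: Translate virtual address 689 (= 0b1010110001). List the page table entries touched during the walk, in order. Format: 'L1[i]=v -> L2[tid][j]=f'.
vaddr = 689 = 0b1010110001
Split: l1_idx=2, l2_idx=5, offset=17

Answer: L1[2]=3 -> L2[3][5]=83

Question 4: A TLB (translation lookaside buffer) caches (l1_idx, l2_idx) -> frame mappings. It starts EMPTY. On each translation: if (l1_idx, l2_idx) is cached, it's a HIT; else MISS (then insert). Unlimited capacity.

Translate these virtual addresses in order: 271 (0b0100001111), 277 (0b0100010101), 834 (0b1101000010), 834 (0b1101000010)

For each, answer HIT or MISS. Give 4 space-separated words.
Answer: MISS HIT MISS HIT

Derivation:
vaddr=271: (1,0) not in TLB -> MISS, insert
vaddr=277: (1,0) in TLB -> HIT
vaddr=834: (3,2) not in TLB -> MISS, insert
vaddr=834: (3,2) in TLB -> HIT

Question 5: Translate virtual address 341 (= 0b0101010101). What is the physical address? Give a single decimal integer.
vaddr = 341 = 0b0101010101
Split: l1_idx=1, l2_idx=2, offset=21
L1[1] = 0
L2[0][2] = 21
paddr = 21 * 32 + 21 = 693

Answer: 693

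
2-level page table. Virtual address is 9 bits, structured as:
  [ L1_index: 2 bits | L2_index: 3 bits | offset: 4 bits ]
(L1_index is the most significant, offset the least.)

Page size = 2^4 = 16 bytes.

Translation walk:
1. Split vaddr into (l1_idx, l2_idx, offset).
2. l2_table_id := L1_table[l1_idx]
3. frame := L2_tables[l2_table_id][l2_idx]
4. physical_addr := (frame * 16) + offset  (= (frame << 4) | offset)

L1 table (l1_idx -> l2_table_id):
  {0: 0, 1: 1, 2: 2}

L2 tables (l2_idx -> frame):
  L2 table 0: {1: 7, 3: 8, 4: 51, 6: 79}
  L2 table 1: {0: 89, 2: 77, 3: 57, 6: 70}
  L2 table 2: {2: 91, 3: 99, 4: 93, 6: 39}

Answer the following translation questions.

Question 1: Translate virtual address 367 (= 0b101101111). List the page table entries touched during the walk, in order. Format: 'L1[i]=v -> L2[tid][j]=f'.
Answer: L1[2]=2 -> L2[2][6]=39

Derivation:
vaddr = 367 = 0b101101111
Split: l1_idx=2, l2_idx=6, offset=15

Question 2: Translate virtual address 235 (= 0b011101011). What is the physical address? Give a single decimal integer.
Answer: 1131

Derivation:
vaddr = 235 = 0b011101011
Split: l1_idx=1, l2_idx=6, offset=11
L1[1] = 1
L2[1][6] = 70
paddr = 70 * 16 + 11 = 1131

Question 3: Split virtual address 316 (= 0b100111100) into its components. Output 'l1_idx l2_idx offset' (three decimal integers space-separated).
Answer: 2 3 12

Derivation:
vaddr = 316 = 0b100111100
  top 2 bits -> l1_idx = 2
  next 3 bits -> l2_idx = 3
  bottom 4 bits -> offset = 12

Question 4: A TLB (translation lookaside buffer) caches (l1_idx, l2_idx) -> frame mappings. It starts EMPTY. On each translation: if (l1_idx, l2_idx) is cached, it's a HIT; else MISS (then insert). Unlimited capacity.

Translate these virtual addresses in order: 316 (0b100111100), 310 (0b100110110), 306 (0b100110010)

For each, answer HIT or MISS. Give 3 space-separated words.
vaddr=316: (2,3) not in TLB -> MISS, insert
vaddr=310: (2,3) in TLB -> HIT
vaddr=306: (2,3) in TLB -> HIT

Answer: MISS HIT HIT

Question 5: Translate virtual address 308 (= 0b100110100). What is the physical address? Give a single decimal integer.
Answer: 1588

Derivation:
vaddr = 308 = 0b100110100
Split: l1_idx=2, l2_idx=3, offset=4
L1[2] = 2
L2[2][3] = 99
paddr = 99 * 16 + 4 = 1588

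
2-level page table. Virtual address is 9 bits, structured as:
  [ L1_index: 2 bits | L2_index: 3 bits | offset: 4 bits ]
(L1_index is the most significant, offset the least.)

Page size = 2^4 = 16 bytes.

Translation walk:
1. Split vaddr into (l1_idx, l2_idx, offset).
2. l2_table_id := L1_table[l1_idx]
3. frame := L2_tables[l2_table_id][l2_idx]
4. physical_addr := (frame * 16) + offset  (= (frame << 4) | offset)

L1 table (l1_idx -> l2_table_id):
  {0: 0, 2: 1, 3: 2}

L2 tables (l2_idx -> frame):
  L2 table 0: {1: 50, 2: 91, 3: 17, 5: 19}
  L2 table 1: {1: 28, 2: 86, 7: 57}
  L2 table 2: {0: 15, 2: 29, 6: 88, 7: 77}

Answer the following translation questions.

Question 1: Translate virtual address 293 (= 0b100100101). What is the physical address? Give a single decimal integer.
Answer: 1381

Derivation:
vaddr = 293 = 0b100100101
Split: l1_idx=2, l2_idx=2, offset=5
L1[2] = 1
L2[1][2] = 86
paddr = 86 * 16 + 5 = 1381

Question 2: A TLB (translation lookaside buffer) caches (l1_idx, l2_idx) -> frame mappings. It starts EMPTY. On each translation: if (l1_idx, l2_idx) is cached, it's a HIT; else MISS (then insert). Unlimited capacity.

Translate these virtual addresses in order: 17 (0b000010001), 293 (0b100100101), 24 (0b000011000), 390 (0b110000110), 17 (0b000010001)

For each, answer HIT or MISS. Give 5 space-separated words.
vaddr=17: (0,1) not in TLB -> MISS, insert
vaddr=293: (2,2) not in TLB -> MISS, insert
vaddr=24: (0,1) in TLB -> HIT
vaddr=390: (3,0) not in TLB -> MISS, insert
vaddr=17: (0,1) in TLB -> HIT

Answer: MISS MISS HIT MISS HIT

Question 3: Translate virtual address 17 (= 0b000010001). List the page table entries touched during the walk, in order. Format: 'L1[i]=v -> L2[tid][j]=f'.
Answer: L1[0]=0 -> L2[0][1]=50

Derivation:
vaddr = 17 = 0b000010001
Split: l1_idx=0, l2_idx=1, offset=1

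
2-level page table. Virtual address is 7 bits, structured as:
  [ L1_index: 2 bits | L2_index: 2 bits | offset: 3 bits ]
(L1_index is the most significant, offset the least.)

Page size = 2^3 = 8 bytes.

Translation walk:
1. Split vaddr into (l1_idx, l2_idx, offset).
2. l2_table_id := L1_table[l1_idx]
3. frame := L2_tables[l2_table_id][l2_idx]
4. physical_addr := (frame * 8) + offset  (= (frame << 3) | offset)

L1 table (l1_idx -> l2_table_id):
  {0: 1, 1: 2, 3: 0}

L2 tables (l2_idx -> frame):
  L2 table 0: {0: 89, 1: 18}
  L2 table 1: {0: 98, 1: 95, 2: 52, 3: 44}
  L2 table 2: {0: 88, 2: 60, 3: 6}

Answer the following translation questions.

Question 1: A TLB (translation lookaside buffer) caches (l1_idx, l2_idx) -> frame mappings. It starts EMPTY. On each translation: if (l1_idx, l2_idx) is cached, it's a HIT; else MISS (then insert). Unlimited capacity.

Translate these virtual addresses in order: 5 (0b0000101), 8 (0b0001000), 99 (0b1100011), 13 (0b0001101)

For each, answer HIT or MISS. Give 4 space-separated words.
Answer: MISS MISS MISS HIT

Derivation:
vaddr=5: (0,0) not in TLB -> MISS, insert
vaddr=8: (0,1) not in TLB -> MISS, insert
vaddr=99: (3,0) not in TLB -> MISS, insert
vaddr=13: (0,1) in TLB -> HIT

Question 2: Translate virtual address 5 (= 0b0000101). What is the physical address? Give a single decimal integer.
vaddr = 5 = 0b0000101
Split: l1_idx=0, l2_idx=0, offset=5
L1[0] = 1
L2[1][0] = 98
paddr = 98 * 8 + 5 = 789

Answer: 789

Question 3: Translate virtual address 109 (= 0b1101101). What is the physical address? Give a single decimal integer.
vaddr = 109 = 0b1101101
Split: l1_idx=3, l2_idx=1, offset=5
L1[3] = 0
L2[0][1] = 18
paddr = 18 * 8 + 5 = 149

Answer: 149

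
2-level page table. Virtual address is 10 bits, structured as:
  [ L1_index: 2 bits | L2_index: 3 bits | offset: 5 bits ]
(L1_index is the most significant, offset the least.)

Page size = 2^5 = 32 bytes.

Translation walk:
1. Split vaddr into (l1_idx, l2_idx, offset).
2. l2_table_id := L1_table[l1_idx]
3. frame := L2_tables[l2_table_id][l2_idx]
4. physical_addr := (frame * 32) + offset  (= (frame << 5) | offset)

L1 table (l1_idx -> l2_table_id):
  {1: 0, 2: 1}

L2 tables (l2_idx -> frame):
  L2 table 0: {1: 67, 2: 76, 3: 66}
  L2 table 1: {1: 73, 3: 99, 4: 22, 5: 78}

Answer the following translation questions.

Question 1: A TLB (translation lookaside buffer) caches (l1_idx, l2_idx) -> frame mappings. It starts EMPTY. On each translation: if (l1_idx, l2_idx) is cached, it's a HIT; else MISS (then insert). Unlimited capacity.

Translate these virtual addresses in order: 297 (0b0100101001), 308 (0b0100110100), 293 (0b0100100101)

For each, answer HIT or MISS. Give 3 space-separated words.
vaddr=297: (1,1) not in TLB -> MISS, insert
vaddr=308: (1,1) in TLB -> HIT
vaddr=293: (1,1) in TLB -> HIT

Answer: MISS HIT HIT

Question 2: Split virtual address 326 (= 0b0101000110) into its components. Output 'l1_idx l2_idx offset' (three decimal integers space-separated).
vaddr = 326 = 0b0101000110
  top 2 bits -> l1_idx = 1
  next 3 bits -> l2_idx = 2
  bottom 5 bits -> offset = 6

Answer: 1 2 6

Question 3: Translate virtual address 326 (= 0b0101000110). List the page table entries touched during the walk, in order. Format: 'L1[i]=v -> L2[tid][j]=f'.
vaddr = 326 = 0b0101000110
Split: l1_idx=1, l2_idx=2, offset=6

Answer: L1[1]=0 -> L2[0][2]=76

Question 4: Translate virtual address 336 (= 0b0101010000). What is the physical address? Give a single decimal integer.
vaddr = 336 = 0b0101010000
Split: l1_idx=1, l2_idx=2, offset=16
L1[1] = 0
L2[0][2] = 76
paddr = 76 * 32 + 16 = 2448

Answer: 2448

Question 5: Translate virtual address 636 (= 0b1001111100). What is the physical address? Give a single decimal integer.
Answer: 3196

Derivation:
vaddr = 636 = 0b1001111100
Split: l1_idx=2, l2_idx=3, offset=28
L1[2] = 1
L2[1][3] = 99
paddr = 99 * 32 + 28 = 3196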